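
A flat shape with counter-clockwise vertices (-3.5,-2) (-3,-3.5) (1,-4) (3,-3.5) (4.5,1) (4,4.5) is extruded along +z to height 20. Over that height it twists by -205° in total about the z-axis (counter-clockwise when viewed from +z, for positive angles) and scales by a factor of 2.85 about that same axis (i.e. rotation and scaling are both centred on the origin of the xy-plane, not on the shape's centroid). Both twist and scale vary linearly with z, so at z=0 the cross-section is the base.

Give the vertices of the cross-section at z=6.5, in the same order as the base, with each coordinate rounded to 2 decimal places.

t = z/height = 6.5/20 = 0.325
s = 1 + (scale-1)·z/height = 1 + (2.85-1)·6.5/20 = 1.601250
θ = twist·z/height = -205°·6.5/20 = -66.6250° = -1.162826 rad
cos θ = 0.396747, sin θ = -0.917928 (intermediates below are computed at full precision and shown rounded to 5 d.p.)
v1: (-3.5,-2) → rotate → (-3.22447,2.41925) → ×s → (-5.16319,3.87383) → (-5.16,3.87)
v2: (-3,-3.5) → rotate → (-4.40299,1.36517) → ×s → (-7.05029,2.18597) → (-7.05,2.19)
v3: (1,-4) → rotate → (-3.27496,-2.50492) → ×s → (-5.24404,-4.01100) → (-5.24,-4.01)
v4: (3,-3.5) → rotate → (-2.02251,-4.14240) → ×s → (-3.23854,-6.63302) → (-3.24,-6.63)
v5: (4.5,1) → rotate → (2.70329,-3.73393) → ×s → (4.32864,-5.97895) → (4.33,-5.98)
v6: (4,4.5) → rotate → (5.71766,-1.88635) → ×s → (9.15541,-3.02051) → (9.16,-3.02)

Cross-section at z=6.5: (-5.16,3.87) (-7.05,2.19) (-5.24,-4.01) (-3.24,-6.63) (4.33,-5.98) (9.16,-3.02)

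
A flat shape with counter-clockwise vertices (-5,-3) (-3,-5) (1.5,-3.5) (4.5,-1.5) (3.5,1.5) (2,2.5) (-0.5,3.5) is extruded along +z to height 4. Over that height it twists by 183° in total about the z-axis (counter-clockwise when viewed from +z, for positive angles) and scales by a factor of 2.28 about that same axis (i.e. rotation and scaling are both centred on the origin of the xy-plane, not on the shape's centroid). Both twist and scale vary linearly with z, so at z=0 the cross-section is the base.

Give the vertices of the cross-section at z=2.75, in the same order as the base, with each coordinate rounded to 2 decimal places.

Cross-section at z=2.75: (10.07,-4.32) (10.92,0.93) (3.69,6.14) (-2.66,8.51) (-6.14,3.69) (-6.01,0.30) (-4.79,-4.61)

t = z/height = 2.75/4 = 0.6875
s = 1 + (scale-1)·z/height = 1 + (2.28-1)·2.75/4 = 1.880000
θ = twist·z/height = 183°·2.75/4 = 125.8125° = 2.195842 rad
cos θ = -0.585135, sin θ = 0.810936 (intermediates below are computed at full precision and shown rounded to 5 d.p.)
v1: (-5,-3) → rotate → (5.35848,-2.29928) → ×s → (10.07395,-4.32264) → (10.07,-4.32)
v2: (-3,-5) → rotate → (5.81008,0.49286) → ×s → (10.92296,0.92659) → (10.92,0.93)
v3: (1.5,-3.5) → rotate → (1.96057,3.26438) → ×s → (3.68588,6.13703) → (3.69,6.14)
v4: (4.5,-1.5) → rotate → (-1.41670,4.52691) → ×s → (-2.66340,8.51060) → (-2.66,8.51)
v5: (3.5,1.5) → rotate → (-3.26438,1.96057) → ×s → (-6.13703,3.68588) → (-6.14,3.69)
v6: (2,2.5) → rotate → (-3.19761,0.15904) → ×s → (-6.01151,0.29899) → (-6.01,0.30)
v7: (-0.5,3.5) → rotate → (-2.54571,-2.45344) → ×s → (-4.78593,-4.61247) → (-4.79,-4.61)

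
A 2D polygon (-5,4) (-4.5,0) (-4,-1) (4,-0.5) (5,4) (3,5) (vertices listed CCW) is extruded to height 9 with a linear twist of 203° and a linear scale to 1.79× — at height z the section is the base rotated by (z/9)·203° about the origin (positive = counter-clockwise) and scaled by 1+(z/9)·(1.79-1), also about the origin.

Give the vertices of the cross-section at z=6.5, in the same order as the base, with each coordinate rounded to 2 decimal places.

t = z/height = 6.5/9 = 0.722222
s = 1 + (scale-1)·z/height = 1 + (1.79-1)·6.5/9 = 1.570556
θ = twist·z/height = 203°·6.5/9 = 146.6111° = 2.558847 rad
cos θ = -0.834955, sin θ = 0.550319 (intermediates below are computed at full precision and shown rounded to 5 d.p.)
v1: (-5,4) → rotate → (1.97350,-6.09141) → ×s → (3.09949,-9.56690) → (3.10,-9.57)
v2: (-4.5,0) → rotate → (3.75730,-2.47643) → ×s → (5.90104,-3.88938) → (5.90,-3.89)
v3: (-4,-1) → rotate → (3.89014,-1.36632) → ×s → (6.10968,-2.14588) → (6.11,-2.15)
v4: (4,-0.5) → rotate → (-3.06466,2.61875) → ×s → (-4.81322,4.11290) → (-4.81,4.11)
v5: (5,4) → rotate → (-6.37605,-0.58822) → ×s → (-10.01394,-0.92384) → (-10.01,-0.92)
v6: (3,5) → rotate → (-5.25646,-2.52382) → ×s → (-8.25556,-3.96379) → (-8.26,-3.96)

Cross-section at z=6.5: (3.10,-9.57) (5.90,-3.89) (6.11,-2.15) (-4.81,4.11) (-10.01,-0.92) (-8.26,-3.96)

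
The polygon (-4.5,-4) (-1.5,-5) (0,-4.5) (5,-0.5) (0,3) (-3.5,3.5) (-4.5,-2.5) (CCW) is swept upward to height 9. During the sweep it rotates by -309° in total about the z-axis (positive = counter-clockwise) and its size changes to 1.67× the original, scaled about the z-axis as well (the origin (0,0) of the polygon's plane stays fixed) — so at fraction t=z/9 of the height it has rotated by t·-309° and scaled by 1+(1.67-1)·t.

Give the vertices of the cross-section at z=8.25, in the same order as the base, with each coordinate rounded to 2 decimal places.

t = z/height = 8.25/9 = 0.916667
s = 1 + (scale-1)·z/height = 1 + (1.67-1)·8.25/9 = 1.614167
θ = twist·z/height = -309°·8.25/9 = -283.2500° = -4.943645 rad
cos θ = 0.229200, sin θ = 0.973379 (intermediates below are computed at full precision and shown rounded to 5 d.p.)
v1: (-4.5,-4) → rotate → (2.86212,-5.29701) → ×s → (4.61993,-8.55025) → (4.62,-8.55)
v2: (-1.5,-5) → rotate → (4.52310,-2.60607) → ×s → (7.30103,-4.20663) → (7.30,-4.21)
v3: (0,-4.5) → rotate → (4.38021,-1.03140) → ×s → (7.07038,-1.66485) → (7.07,-1.66)
v4: (5,-0.5) → rotate → (1.63269,4.75230) → ×s → (2.63544,7.67100) → (2.64,7.67)
v5: (0,3) → rotate → (-2.92014,0.68760) → ×s → (-4.71359,1.10990) → (-4.71,1.11)
v6: (-3.5,3.5) → rotate → (-4.20903,-2.60463) → ×s → (-6.79407,-4.20430) → (-6.79,-4.20)
v7: (-4.5,-2.5) → rotate → (1.40205,-4.95321) → ×s → (2.26314,-7.99530) → (2.26,-8.00)

Cross-section at z=8.25: (4.62,-8.55) (7.30,-4.21) (7.07,-1.66) (2.64,7.67) (-4.71,1.11) (-6.79,-4.20) (2.26,-8.00)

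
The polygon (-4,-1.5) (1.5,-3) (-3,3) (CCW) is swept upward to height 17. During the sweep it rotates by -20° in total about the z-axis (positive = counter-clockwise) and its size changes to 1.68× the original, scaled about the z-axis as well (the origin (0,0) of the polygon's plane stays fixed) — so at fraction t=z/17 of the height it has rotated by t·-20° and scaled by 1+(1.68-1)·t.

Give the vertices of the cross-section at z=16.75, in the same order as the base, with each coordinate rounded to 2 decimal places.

Cross-section at z=16.75: (-7.13,-0.11) (0.67,-5.56) (-3.03,6.41)

t = z/height = 16.75/17 = 0.985294
s = 1 + (scale-1)·z/height = 1 + (1.68-1)·16.75/17 = 1.670000
θ = twist·z/height = -20°·16.75/17 = -19.7059° = -0.343933 rad
cos θ = 0.941436, sin θ = -0.337192 (intermediates below are computed at full precision and shown rounded to 5 d.p.)
v1: (-4,-1.5) → rotate → (-4.27153,-0.06339) → ×s → (-7.13346,-0.10586) → (-7.13,-0.11)
v2: (1.5,-3) → rotate → (0.40058,-3.33010) → ×s → (0.66897,-5.56126) → (0.67,-5.56)
v3: (-3,3) → rotate → (-1.81273,3.83588) → ×s → (-3.02726,6.40593) → (-3.03,6.41)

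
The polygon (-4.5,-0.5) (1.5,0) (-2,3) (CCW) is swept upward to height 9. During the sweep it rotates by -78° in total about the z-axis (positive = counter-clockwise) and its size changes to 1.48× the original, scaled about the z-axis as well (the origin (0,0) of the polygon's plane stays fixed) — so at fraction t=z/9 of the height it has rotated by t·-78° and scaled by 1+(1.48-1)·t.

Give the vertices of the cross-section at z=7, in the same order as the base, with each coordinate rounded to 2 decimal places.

Cross-section at z=7: (-3.63,5.05) (1.01,-1.80) (2.25,4.41)

t = z/height = 7/9 = 0.777778
s = 1 + (scale-1)·z/height = 1 + (1.48-1)·7/9 = 1.373333
θ = twist·z/height = -78°·7/9 = -60.6667° = -1.058833 rad
cos θ = 0.489890, sin θ = -0.871784 (intermediates below are computed at full precision and shown rounded to 5 d.p.)
v1: (-4.5,-0.5) → rotate → (-2.64040,3.67809) → ×s → (-3.62614,5.05124) → (-3.63,5.05)
v2: (1.5,0) → rotate → (0.73483,-1.30768) → ×s → (1.00917,-1.79588) → (1.01,-1.80)
v3: (-2,3) → rotate → (1.63557,3.21324) → ×s → (2.24619,4.41285) → (2.25,4.41)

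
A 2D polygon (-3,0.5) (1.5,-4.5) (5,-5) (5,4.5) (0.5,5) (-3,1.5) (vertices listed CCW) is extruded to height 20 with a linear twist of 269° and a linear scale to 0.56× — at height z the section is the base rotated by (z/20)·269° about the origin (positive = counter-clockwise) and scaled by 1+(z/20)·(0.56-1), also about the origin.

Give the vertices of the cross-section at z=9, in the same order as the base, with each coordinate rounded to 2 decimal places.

Cross-section at z=9: (0.90,-2.27) (2.47,2.89) (1.37,5.50) (-5.16,1.57) (-3.64,-1.72) (0.21,-2.68)

t = z/height = 9/20 = 0.45
s = 1 + (scale-1)·z/height = 1 + (0.56-1)·9/20 = 0.802000
θ = twist·z/height = 269°·9/20 = 121.0500° = 2.112721 rad
cos θ = -0.515786, sin θ = 0.856718 (intermediates below are computed at full precision and shown rounded to 5 d.p.)
v1: (-3,0.5) → rotate → (1.11900,-2.82805) → ×s → (0.89744,-2.26809) → (0.90,-2.27)
v2: (1.5,-4.5) → rotate → (3.08155,3.60611) → ×s → (2.47140,2.89210) → (2.47,2.89)
v3: (5,-5) → rotate → (1.70466,6.86252) → ×s → (1.36714,5.50374) → (1.37,5.50)
v4: (5,4.5) → rotate → (-6.43416,1.96255) → ×s → (-5.16019,1.57397) → (-5.16,1.57)
v5: (0.5,5) → rotate → (-4.54148,-2.15057) → ×s → (-3.64227,-1.72476) → (-3.64,-1.72)
v6: (-3,1.5) → rotate → (0.26228,-3.34383) → ×s → (0.21035,-2.68175) → (0.21,-2.68)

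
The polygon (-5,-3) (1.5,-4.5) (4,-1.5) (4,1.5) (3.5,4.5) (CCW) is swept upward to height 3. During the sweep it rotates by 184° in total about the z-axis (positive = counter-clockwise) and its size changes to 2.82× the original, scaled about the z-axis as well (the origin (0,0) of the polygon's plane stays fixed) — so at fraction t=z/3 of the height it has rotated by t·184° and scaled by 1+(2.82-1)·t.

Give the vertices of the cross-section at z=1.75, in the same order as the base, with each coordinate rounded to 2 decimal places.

t = z/height = 1.75/3 = 0.583333
s = 1 + (scale-1)·z/height = 1 + (2.82-1)·1.75/3 = 2.061667
θ = twist·z/height = 184°·1.75/3 = 107.3333° = 1.873320 rad
cos θ = -0.297930, sin θ = 0.954588 (intermediates below are computed at full precision and shown rounded to 5 d.p.)
v1: (-5,-3) → rotate → (4.35341,-3.87915) → ×s → (8.97529,-7.99751) → (8.98,-8.00)
v2: (1.5,-4.5) → rotate → (3.84875,2.77257) → ×s → (7.93484,5.71611) → (7.93,5.72)
v3: (4,-1.5) → rotate → (0.24016,4.26525) → ×s → (0.49513,8.79352) → (0.50,8.79)
v4: (4,1.5) → rotate → (-2.62360,3.37146) → ×s → (-5.40899,6.95082) → (-5.41,6.95)
v5: (3.5,4.5) → rotate → (-5.33840,2.00037) → ×s → (-11.00600,4.12410) → (-11.01,4.12)

Cross-section at z=1.75: (8.98,-8.00) (7.93,5.72) (0.50,8.79) (-5.41,6.95) (-11.01,4.12)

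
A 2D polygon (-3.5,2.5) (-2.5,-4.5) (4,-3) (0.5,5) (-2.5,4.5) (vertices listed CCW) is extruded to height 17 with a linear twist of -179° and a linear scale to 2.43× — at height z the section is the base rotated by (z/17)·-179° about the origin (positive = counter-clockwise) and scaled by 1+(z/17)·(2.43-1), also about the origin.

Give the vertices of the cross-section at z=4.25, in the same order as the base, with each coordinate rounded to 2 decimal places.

t = z/height = 4.25/17 = 0.25
s = 1 + (scale-1)·z/height = 1 + (2.43-1)·4.25/17 = 1.357500
θ = twist·z/height = -179°·4.25/17 = -44.7500° = -0.781035 rad
cos θ = 0.710185, sin θ = -0.704015 (intermediates below are computed at full precision and shown rounded to 5 d.p.)
v1: (-3.5,2.5) → rotate → (-0.72561,4.23951) → ×s → (-0.98502,5.75514) → (-0.99,5.76)
v2: (-2.5,-4.5) → rotate → (-4.94353,-1.43580) → ×s → (-6.71084,-1.94909) → (-6.71,-1.95)
v3: (4,-3) → rotate → (0.72870,-4.94662) → ×s → (0.98921,-6.71503) → (0.99,-6.72)
v4: (0.5,5) → rotate → (3.87517,3.19892) → ×s → (5.26054,4.34253) → (5.26,4.34)
v5: (-2.5,4.5) → rotate → (1.39260,4.95587) → ×s → (1.89046,6.72759) → (1.89,6.73)

Cross-section at z=4.25: (-0.99,5.76) (-6.71,-1.95) (0.99,-6.72) (5.26,4.34) (1.89,6.73)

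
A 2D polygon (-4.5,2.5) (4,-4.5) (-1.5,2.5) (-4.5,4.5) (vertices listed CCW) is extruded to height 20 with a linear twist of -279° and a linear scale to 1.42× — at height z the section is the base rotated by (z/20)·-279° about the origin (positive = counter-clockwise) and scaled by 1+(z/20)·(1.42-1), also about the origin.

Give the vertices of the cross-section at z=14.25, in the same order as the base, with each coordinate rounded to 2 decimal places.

Cross-section at z=14.25: (4.49,-4.96) (-3.04,7.21) (0.80,-3.70) (3.65,-7.42)

t = z/height = 14.25/20 = 0.7125
s = 1 + (scale-1)·z/height = 1 + (1.42-1)·14.25/20 = 1.299250
θ = twist·z/height = -279°·14.25/20 = -198.7875° = -3.469496 rad
cos θ = -0.946720, sin θ = 0.322059 (intermediates below are computed at full precision and shown rounded to 5 d.p.)
v1: (-4.5,2.5) → rotate → (3.45509,-3.81607) → ×s → (4.48903,-4.95802) → (4.49,-4.96)
v2: (4,-4.5) → rotate → (-2.33761,5.54847) → ×s → (-3.03714,7.20886) → (-3.04,7.21)
v3: (-1.5,2.5) → rotate → (0.61493,-2.84989) → ×s → (0.79895,-3.70272) → (0.80,-3.70)
v4: (-4.5,4.5) → rotate → (2.81097,-5.70950) → ×s → (3.65216,-7.41807) → (3.65,-7.42)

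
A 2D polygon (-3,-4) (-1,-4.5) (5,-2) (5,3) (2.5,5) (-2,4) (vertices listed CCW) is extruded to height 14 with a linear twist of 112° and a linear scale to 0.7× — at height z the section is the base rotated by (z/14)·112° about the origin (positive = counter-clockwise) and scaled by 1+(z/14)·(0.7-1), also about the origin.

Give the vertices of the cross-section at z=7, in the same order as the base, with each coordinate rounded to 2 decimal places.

t = z/height = 7/14 = 0.5
s = 1 + (scale-1)·z/height = 1 + (0.7-1)·7/14 = 0.850000
θ = twist·z/height = 112°·7/14 = 56.0000° = 0.977384 rad
cos θ = 0.559193, sin θ = 0.829038 (intermediates below are computed at full precision and shown rounded to 5 d.p.)
v1: (-3,-4) → rotate → (1.63857,-4.72388) → ×s → (1.39279,-4.01530) → (1.39,-4.02)
v2: (-1,-4.5) → rotate → (3.17148,-3.34541) → ×s → (2.69575,-2.84359) → (2.70,-2.84)
v3: (5,-2) → rotate → (4.45404,3.02680) → ×s → (3.78593,2.57278) → (3.79,2.57)
v4: (5,3) → rotate → (0.30885,5.82277) → ×s → (0.26252,4.94935) → (0.26,4.95)
v5: (2.5,5) → rotate → (-2.74721,4.86856) → ×s → (-2.33512,4.13827) → (-2.34,4.14)
v6: (-2,4) → rotate → (-4.43454,0.57870) → ×s → (-3.76936,0.49189) → (-3.77,0.49)

Cross-section at z=7: (1.39,-4.02) (2.70,-2.84) (3.79,2.57) (0.26,4.95) (-2.34,4.14) (-3.77,0.49)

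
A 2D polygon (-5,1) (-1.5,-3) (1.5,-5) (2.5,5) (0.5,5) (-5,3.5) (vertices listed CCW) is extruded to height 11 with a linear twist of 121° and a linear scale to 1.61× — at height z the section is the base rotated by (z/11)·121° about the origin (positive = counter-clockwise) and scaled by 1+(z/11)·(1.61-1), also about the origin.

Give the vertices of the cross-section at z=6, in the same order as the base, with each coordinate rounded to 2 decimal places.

Cross-section at z=6: (-3.93,-5.55) (2.84,-3.45) (6.90,-0.88) (-4.73,5.75) (-5.82,3.32) (-6.97,-4.19)

t = z/height = 6/11 = 0.545455
s = 1 + (scale-1)·z/height = 1 + (1.61-1)·6/11 = 1.332727
θ = twist·z/height = 121°·6/11 = 66.0000° = 1.151917 rad
cos θ = 0.406737, sin θ = 0.913545 (intermediates below are computed at full precision and shown rounded to 5 d.p.)
v1: (-5,1) → rotate → (-2.94723,-4.16099) → ×s → (-3.92785,-5.54547) → (-3.93,-5.55)
v2: (-1.5,-3) → rotate → (2.13053,-2.59053) → ×s → (2.83942,-3.45247) → (2.84,-3.45)
v3: (1.5,-5) → rotate → (5.17783,-0.66337) → ×s → (6.90064,-0.88408) → (6.90,-0.88)
v4: (2.5,5) → rotate → (-3.55089,4.31755) → ×s → (-4.73236,5.75411) → (-4.73,5.75)
v5: (0.5,5) → rotate → (-4.36436,2.49046) → ×s → (-5.81650,3.31910) → (-5.82,3.32)
v6: (-5,3.5) → rotate → (-5.23109,-3.14415) → ×s → (-6.97162,-4.19029) → (-6.97,-4.19)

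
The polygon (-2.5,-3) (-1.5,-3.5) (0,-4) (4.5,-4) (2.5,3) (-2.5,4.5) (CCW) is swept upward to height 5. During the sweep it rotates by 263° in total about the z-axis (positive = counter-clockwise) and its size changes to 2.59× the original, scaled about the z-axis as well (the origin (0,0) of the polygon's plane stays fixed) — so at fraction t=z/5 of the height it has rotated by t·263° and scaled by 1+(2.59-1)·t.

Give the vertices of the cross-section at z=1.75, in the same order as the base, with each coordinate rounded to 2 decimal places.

t = z/height = 1.75/5 = 0.35
s = 1 + (scale-1)·z/height = 1 + (2.59-1)·1.75/5 = 1.556500
θ = twist·z/height = 263°·1.75/5 = 92.0500° = 1.606576 rad
cos θ = -0.035772, sin θ = 0.999360 (intermediates below are computed at full precision and shown rounded to 5 d.p.)
v1: (-2.5,-3) → rotate → (3.08751,-2.39109) → ×s → (4.80571,-3.72172) → (4.81,-3.72)
v2: (-1.5,-3.5) → rotate → (3.55142,-1.37384) → ×s → (5.52778,-2.13838) → (5.53,-2.14)
v3: (0,-4) → rotate → (3.99744,0.14309) → ×s → (6.22202,0.22271) → (6.22,0.22)
v4: (4.5,-4) → rotate → (3.83647,4.64021) → ×s → (5.97146,7.22248) → (5.97,7.22)
v5: (2.5,3) → rotate → (-3.08751,2.39109) → ×s → (-4.80571,3.72172) → (-4.81,3.72)
v6: (-2.5,4.5) → rotate → (-4.40769,-2.65937) → ×s → (-6.86057,-4.13931) → (-6.86,-4.14)

Cross-section at z=1.75: (4.81,-3.72) (5.53,-2.14) (6.22,0.22) (5.97,7.22) (-4.81,3.72) (-6.86,-4.14)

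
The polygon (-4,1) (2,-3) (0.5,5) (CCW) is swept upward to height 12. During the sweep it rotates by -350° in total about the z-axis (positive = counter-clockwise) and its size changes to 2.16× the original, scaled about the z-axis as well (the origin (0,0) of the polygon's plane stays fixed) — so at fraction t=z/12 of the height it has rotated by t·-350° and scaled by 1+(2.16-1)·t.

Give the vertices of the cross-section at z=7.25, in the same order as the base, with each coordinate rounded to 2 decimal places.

Cross-section at z=7.25: (4.92,-5.00) (-0.24,6.13) (-5.16,-6.81)

t = z/height = 7.25/12 = 0.604167
s = 1 + (scale-1)·z/height = 1 + (2.16-1)·7.25/12 = 1.700833
θ = twist·z/height = -350°·7.25/12 = -211.4583° = -3.690644 rad
cos θ = -0.853020, sin θ = 0.521878 (intermediates below are computed at full precision and shown rounded to 5 d.p.)
v1: (-4,1) → rotate → (2.89020,-2.94053) → ×s → (4.91575,-5.00136) → (4.92,-5.00)
v2: (2,-3) → rotate → (-0.14040,3.60282) → ×s → (-0.23881,6.12779) → (-0.24,6.13)
v3: (0.5,5) → rotate → (-3.03590,-4.00416) → ×s → (-5.16356,-6.81041) → (-5.16,-6.81)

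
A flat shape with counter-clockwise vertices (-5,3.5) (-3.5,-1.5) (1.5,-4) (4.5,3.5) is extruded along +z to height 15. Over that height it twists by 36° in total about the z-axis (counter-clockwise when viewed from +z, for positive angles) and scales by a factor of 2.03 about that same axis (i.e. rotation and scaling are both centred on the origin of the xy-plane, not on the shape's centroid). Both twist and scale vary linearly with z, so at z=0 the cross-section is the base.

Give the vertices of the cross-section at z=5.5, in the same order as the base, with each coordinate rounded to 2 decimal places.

t = z/height = 5.5/15 = 0.366667
s = 1 + (scale-1)·z/height = 1 + (2.03-1)·5.5/15 = 1.377667
θ = twist·z/height = 36°·5.5/15 = 13.2000° = 0.230383 rad
cos θ = 0.973579, sin θ = 0.228351 (intermediates below are computed at full precision and shown rounded to 5 d.p.)
v1: (-5,3.5) → rotate → (-5.66712,2.26577) → ×s → (-7.80741,3.12148) → (-7.81,3.12)
v2: (-3.5,-1.5) → rotate → (-3.06500,-2.25960) → ×s → (-4.22255,-3.11297) → (-4.22,-3.11)
v3: (1.5,-4) → rotate → (2.37377,-3.55179) → ×s → (3.27027,-4.89318) → (3.27,-4.89)
v4: (4.5,3.5) → rotate → (3.58188,4.43511) → ×s → (4.93463,6.11010) → (4.93,6.11)

Cross-section at z=5.5: (-7.81,3.12) (-4.22,-3.11) (3.27,-4.89) (4.93,6.11)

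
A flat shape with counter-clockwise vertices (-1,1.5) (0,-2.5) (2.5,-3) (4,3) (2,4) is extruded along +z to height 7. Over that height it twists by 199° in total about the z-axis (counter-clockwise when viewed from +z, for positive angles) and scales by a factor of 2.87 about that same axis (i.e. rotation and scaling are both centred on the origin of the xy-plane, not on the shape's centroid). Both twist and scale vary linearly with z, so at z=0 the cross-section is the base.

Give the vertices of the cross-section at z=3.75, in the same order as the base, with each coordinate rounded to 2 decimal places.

t = z/height = 3.75/7 = 0.535714
s = 1 + (scale-1)·z/height = 1 + (2.87-1)·3.75/7 = 2.001786
θ = twist·z/height = 199°·3.75/7 = 106.6071° = 1.860646 rad
cos θ = -0.285808, sin θ = 0.958287 (intermediates below are computed at full precision and shown rounded to 5 d.p.)
v1: (-1,1.5) → rotate → (-1.15162,-1.38700) → ×s → (-2.30530,-2.77647) → (-2.31,-2.78)
v2: (0,-2.5) → rotate → (2.39572,0.71452) → ×s → (4.79571,1.43032) → (4.80,1.43)
v3: (2.5,-3) → rotate → (2.16034,3.25314) → ×s → (4.32454,6.51209) → (4.32,6.51)
v4: (4,3) → rotate → (-4.01809,2.97572) → ×s → (-8.04336,5.95676) → (-8.04,5.96)
v5: (2,4) → rotate → (-4.40476,0.77334) → ×s → (-8.81739,1.54807) → (-8.82,1.55)

Cross-section at z=3.75: (-2.31,-2.78) (4.80,1.43) (4.32,6.51) (-8.04,5.96) (-8.82,1.55)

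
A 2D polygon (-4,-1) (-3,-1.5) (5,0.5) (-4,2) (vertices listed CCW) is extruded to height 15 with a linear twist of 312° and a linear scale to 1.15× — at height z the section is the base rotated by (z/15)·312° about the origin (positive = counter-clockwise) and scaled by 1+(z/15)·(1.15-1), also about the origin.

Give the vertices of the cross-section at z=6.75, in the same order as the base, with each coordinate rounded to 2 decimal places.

Cross-section at z=6.75: (3.97,-1.90) (3.49,-0.81) (-4.45,2.99) (1.93,-4.37)

t = z/height = 6.75/15 = 0.45
s = 1 + (scale-1)·z/height = 1 + (1.15-1)·6.75/15 = 1.067500
θ = twist·z/height = 312°·6.75/15 = 140.4000° = 2.450442 rad
cos θ = -0.770513, sin θ = 0.637424 (intermediates below are computed at full precision and shown rounded to 5 d.p.)
v1: (-4,-1) → rotate → (3.71948,-1.77918) → ×s → (3.97054,-1.89928) → (3.97,-1.90)
v2: (-3,-1.5) → rotate → (3.26768,-0.75650) → ×s → (3.48824,-0.80757) → (3.49,-0.81)
v3: (5,0.5) → rotate → (-4.17128,2.80186) → ×s → (-4.45284,2.99099) → (-4.45,2.99)
v4: (-4,2) → rotate → (1.80720,-4.09072) → ×s → (1.92919,-4.36685) → (1.93,-4.37)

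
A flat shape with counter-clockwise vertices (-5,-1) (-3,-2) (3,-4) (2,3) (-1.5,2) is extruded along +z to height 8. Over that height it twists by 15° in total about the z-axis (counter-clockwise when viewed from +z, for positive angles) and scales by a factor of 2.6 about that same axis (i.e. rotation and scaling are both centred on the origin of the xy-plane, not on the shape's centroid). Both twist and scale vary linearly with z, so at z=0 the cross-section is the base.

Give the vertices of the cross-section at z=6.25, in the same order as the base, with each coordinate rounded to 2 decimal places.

Cross-section at z=6.25: (-10.56,-4.49) (-5.70,-5.78) (8.44,-7.44) (3.04,7.52) (-4.22,3.72)

t = z/height = 6.25/8 = 0.78125
s = 1 + (scale-1)·z/height = 1 + (2.6-1)·6.25/8 = 2.250000
θ = twist·z/height = 15°·6.25/8 = 11.7188° = 0.204531 rad
cos θ = 0.979156, sin θ = 0.203108 (intermediates below are computed at full precision and shown rounded to 5 d.p.)
v1: (-5,-1) → rotate → (-4.69267,-1.99470) → ×s → (-10.55852,-4.48806) → (-10.56,-4.49)
v2: (-3,-2) → rotate → (-2.53125,-2.56764) → ×s → (-5.69532,-5.77718) → (-5.70,-5.78)
v3: (3,-4) → rotate → (3.74990,-3.30730) → ×s → (8.43728,-7.44143) → (8.44,-7.44)
v4: (2,3) → rotate → (1.34899,3.34368) → ×s → (3.03523,7.52329) → (3.04,7.52)
v5: (-1.5,2) → rotate → (-1.87495,1.65365) → ×s → (-4.21864,3.72072) → (-4.22,3.72)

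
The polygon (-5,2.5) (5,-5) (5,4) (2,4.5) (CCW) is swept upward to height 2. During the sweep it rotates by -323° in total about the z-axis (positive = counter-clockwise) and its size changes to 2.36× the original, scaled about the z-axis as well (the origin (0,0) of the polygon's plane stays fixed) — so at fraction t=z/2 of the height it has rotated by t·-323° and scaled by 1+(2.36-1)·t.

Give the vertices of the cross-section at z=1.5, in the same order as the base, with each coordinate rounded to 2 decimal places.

t = z/height = 1.5/2 = 0.75
s = 1 + (scale-1)·z/height = 1 + (2.36-1)·1.5/2 = 2.020000
θ = twist·z/height = -323°·1.5/2 = -242.2500° = -4.228060 rad
cos θ = -0.465615, sin θ = 0.884988 (intermediates below are computed at full precision and shown rounded to 5 d.p.)
v1: (-5,2.5) → rotate → (0.11560,-5.58897) → ×s → (0.23352,-11.28973) → (0.23,-11.29)
v2: (5,-5) → rotate → (2.09687,6.75301) → ×s → (4.23567,13.64108) → (4.24,13.64)
v3: (5,4) → rotate → (-5.86802,2.56248) → ×s → (-11.85341,5.17621) → (-11.85,5.18)
v4: (2,4.5) → rotate → (-4.91367,-0.32529) → ×s → (-9.92562,-0.65709) → (-9.93,-0.66)

Cross-section at z=1.5: (0.23,-11.29) (4.24,13.64) (-11.85,5.18) (-9.93,-0.66)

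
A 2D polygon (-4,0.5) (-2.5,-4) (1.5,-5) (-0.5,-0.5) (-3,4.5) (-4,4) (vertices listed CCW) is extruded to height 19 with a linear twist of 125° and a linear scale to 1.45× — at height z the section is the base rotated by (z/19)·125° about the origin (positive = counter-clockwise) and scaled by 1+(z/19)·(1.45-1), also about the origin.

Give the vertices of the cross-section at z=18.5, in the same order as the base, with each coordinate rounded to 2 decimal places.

t = z/height = 18.5/19 = 0.973684
s = 1 + (scale-1)·z/height = 1 + (1.45-1)·18.5/19 = 1.438158
θ = twist·z/height = 125°·18.5/19 = 121.7105° = 2.124249 rad
cos θ = -0.525628, sin θ = 0.850715 (intermediates below are computed at full precision and shown rounded to 5 d.p.)
v1: (-4,0.5) → rotate → (1.67715,-3.66567) → ×s → (2.41201,-5.27182) → (2.41,-5.27)
v2: (-2.5,-4) → rotate → (4.71693,-0.02427) → ×s → (6.78369,-0.03491) → (6.78,-0.03)
v3: (1.5,-5) → rotate → (3.46513,3.90421) → ×s → (4.98341,5.61487) → (4.98,5.61)
v4: (-0.5,-0.5) → rotate → (0.68817,-0.16254) → ×s → (0.98970,-0.23376) → (0.99,-0.23)
v5: (-3,4.5) → rotate → (-2.25133,-4.91747) → ×s → (-3.23777,-7.07210) → (-3.24,-7.07)
v6: (-4,4) → rotate → (-1.30035,-5.50537) → ×s → (-1.87010,-7.91759) → (-1.87,-7.92)

Cross-section at z=18.5: (2.41,-5.27) (6.78,-0.03) (4.98,5.61) (0.99,-0.23) (-3.24,-7.07) (-1.87,-7.92)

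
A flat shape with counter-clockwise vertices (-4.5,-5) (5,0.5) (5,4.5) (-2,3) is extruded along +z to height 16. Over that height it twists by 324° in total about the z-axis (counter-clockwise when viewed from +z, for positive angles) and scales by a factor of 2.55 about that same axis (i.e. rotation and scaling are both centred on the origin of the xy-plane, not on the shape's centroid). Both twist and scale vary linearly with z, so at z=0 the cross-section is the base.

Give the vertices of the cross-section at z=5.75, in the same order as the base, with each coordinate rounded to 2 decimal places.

Cross-section at z=5.75: (10.09,-2.81) (-4.16,6.62) (-9.74,3.85) (-2.80,-4.87)

t = z/height = 5.75/16 = 0.359375
s = 1 + (scale-1)·z/height = 1 + (2.55-1)·5.75/16 = 1.557031
θ = twist·z/height = 324°·5.75/16 = 116.4375° = 2.032218 rad
cos θ = -0.445221, sin θ = 0.895421 (intermediates below are computed at full precision and shown rounded to 5 d.p.)
v1: (-4.5,-5) → rotate → (6.48060,-1.80329) → ×s → (10.09049,-2.80777) → (10.09,-2.81)
v2: (5,0.5) → rotate → (-2.67382,4.25449) → ×s → (-4.16322,6.62438) → (-4.16,6.62)
v3: (5,4.5) → rotate → (-6.25550,2.47361) → ×s → (-9.74001,3.85148) → (-9.74,3.85)
v4: (-2,3) → rotate → (-1.79582,-3.12651) → ×s → (-2.79615,-4.86807) → (-2.80,-4.87)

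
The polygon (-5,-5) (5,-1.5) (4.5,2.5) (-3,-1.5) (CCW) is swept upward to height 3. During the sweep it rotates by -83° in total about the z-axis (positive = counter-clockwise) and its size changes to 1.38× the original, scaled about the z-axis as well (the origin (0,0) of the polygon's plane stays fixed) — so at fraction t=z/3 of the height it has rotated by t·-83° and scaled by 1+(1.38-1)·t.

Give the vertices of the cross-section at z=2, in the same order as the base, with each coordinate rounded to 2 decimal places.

t = z/height = 2/3 = 0.666667
s = 1 + (scale-1)·z/height = 1 + (1.38-1)·2/3 = 1.253333
θ = twist·z/height = -83°·2/3 = -55.3333° = -0.965749 rad
cos θ = 0.568801, sin θ = -0.822475 (intermediates below are computed at full precision and shown rounded to 5 d.p.)
v1: (-5,-5) → rotate → (-6.95638,1.26837) → ×s → (-8.71866,1.58969) → (-8.72,1.59)
v2: (5,-1.5) → rotate → (1.61029,-4.96558) → ×s → (2.01823,-6.22352) → (2.02,-6.22)
v3: (4.5,2.5) → rotate → (4.61579,-2.27914) → ×s → (5.78513,-2.85652) → (5.79,-2.86)
v4: (-3,-1.5) → rotate → (-2.94012,1.61422) → ×s → (-3.68495,2.02316) → (-3.68,2.02)

Cross-section at z=2: (-8.72,1.59) (2.02,-6.22) (5.79,-2.86) (-3.68,2.02)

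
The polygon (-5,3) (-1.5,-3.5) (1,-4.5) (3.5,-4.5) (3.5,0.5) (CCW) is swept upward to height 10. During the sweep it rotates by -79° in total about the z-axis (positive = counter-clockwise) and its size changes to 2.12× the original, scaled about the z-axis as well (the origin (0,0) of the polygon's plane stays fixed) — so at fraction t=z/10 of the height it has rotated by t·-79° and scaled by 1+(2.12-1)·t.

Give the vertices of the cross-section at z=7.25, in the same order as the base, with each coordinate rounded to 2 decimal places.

t = z/height = 7.25/10 = 0.725
s = 1 + (scale-1)·z/height = 1 + (2.12-1)·7.25/10 = 1.812000
θ = twist·z/height = -79°·7.25/10 = -57.2750° = -0.999637 rad
cos θ = 0.540607, sin θ = -0.841275 (intermediates below are computed at full precision and shown rounded to 5 d.p.)
v1: (-5,3) → rotate → (-0.17921,5.82820) → ×s → (-0.32473,10.56069) → (-0.32,10.56)
v2: (-1.5,-3.5) → rotate → (-3.75537,-0.63021) → ×s → (-6.80474,-1.14195) → (-6.80,-1.14)
v3: (1,-4.5) → rotate → (-3.24513,-3.27401) → ×s → (-5.88018,-5.93250) → (-5.88,-5.93)
v4: (3.5,-4.5) → rotate → (-1.89361,-5.37720) → ×s → (-3.43122,-9.74348) → (-3.43,-9.74)
v5: (3.5,0.5) → rotate → (2.31276,-2.67416) → ×s → (4.19073,-4.84558) → (4.19,-4.85)

Cross-section at z=7.25: (-0.32,10.56) (-6.80,-1.14) (-5.88,-5.93) (-3.43,-9.74) (4.19,-4.85)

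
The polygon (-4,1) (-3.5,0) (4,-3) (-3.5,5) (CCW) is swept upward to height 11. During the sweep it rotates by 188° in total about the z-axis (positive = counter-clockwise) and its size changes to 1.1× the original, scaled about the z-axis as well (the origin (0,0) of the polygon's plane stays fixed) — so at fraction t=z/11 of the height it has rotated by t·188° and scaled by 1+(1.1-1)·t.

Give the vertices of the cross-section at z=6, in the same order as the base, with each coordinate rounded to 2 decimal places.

Cross-section at z=6: (-0.11,-4.35) (0.80,-3.60) (2.17,4.80) (-4.35,-4.75)

t = z/height = 6/11 = 0.545455
s = 1 + (scale-1)·z/height = 1 + (1.1-1)·6/11 = 1.054545
θ = twist·z/height = 188°·6/11 = 102.5455° = 1.789756 rad
cos θ = -0.217214, sin θ = 0.976124 (intermediates below are computed at full precision and shown rounded to 5 d.p.)
v1: (-4,1) → rotate → (-0.10727,-4.12171) → ×s → (-0.11312,-4.34653) → (-0.11,-4.35)
v2: (-3.5,0) → rotate → (0.76025,-3.41643) → ×s → (0.80172,-3.60278) → (0.80,-3.60)
v3: (4,-3) → rotate → (2.05952,4.55614) → ×s → (2.17185,4.80465) → (2.17,4.80)
v4: (-3.5,5) → rotate → (-4.12037,-4.50250) → ×s → (-4.34512,-4.74810) → (-4.35,-4.75)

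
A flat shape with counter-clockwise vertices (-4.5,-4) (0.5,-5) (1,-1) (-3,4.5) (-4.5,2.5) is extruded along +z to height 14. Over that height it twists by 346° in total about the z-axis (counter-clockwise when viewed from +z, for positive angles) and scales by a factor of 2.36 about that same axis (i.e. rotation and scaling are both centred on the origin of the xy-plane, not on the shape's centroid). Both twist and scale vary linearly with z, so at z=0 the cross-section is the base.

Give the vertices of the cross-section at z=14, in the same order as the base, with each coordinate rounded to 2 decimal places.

t = z/height = 14/14 = 1
s = 1 + (scale-1)·z/height = 1 + (2.36-1)·14/14 = 2.360000
θ = twist·z/height = 346°·14/14 = 346.0000° = 6.038839 rad
cos θ = 0.970296, sin θ = -0.241922 (intermediates below are computed at full precision and shown rounded to 5 d.p.)
v1: (-4.5,-4) → rotate → (-5.33402,-2.79253) → ×s → (-12.58828,-6.59038) → (-12.59,-6.59)
v2: (0.5,-5) → rotate → (-0.72446,-4.97244) → ×s → (-1.70973,-11.73496) → (-1.71,-11.73)
v3: (1,-1) → rotate → (0.72837,-1.21222) → ×s → (1.71896,-2.86083) → (1.72,-2.86)
v4: (-3,4.5) → rotate → (-1.82224,5.09210) → ×s → (-4.30048,12.01735) → (-4.30,12.02)
v5: (-4.5,2.5) → rotate → (-3.76153,3.51439) → ×s → (-8.87720,8.29396) → (-8.88,8.29)

Cross-section at z=14: (-12.59,-6.59) (-1.71,-11.73) (1.72,-2.86) (-4.30,12.02) (-8.88,8.29)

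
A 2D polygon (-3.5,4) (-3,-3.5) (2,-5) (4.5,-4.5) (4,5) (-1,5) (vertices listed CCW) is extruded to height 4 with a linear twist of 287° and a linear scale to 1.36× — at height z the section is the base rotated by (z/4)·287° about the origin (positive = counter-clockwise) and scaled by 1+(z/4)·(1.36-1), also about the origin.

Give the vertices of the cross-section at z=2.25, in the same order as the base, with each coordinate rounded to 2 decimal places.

t = z/height = 2.25/4 = 0.5625
s = 1 + (scale-1)·z/height = 1 + (1.36-1)·2.25/4 = 1.202500
θ = twist·z/height = 287°·2.25/4 = 161.4375° = 2.817616 rad
cos θ = -0.947977, sin θ = 0.318339 (intermediates below are computed at full precision and shown rounded to 5 d.p.)
v1: (-3.5,4) → rotate → (2.04456,-4.90609) → ×s → (2.45859,-5.89958) → (2.46,-5.90)
v2: (-3,-3.5) → rotate → (3.95812,2.36290) → ×s → (4.75964,2.84139) → (4.76,2.84)
v3: (2,-5) → rotate → (-0.30426,5.37656) → ×s → (-0.36587,6.46532) → (-0.37,6.47)
v4: (4.5,-4.5) → rotate → (-2.83337,5.69842) → ×s → (-3.40713,6.85235) → (-3.41,6.85)
v5: (4,5) → rotate → (-5.38360,-3.46653) → ×s → (-6.47378,-4.16850) → (-6.47,-4.17)
v6: (-1,5) → rotate → (-0.64372,-5.05822) → ×s → (-0.77407,-6.08251) → (-0.77,-6.08)

Cross-section at z=2.25: (2.46,-5.90) (4.76,2.84) (-0.37,6.47) (-3.41,6.85) (-6.47,-4.17) (-0.77,-6.08)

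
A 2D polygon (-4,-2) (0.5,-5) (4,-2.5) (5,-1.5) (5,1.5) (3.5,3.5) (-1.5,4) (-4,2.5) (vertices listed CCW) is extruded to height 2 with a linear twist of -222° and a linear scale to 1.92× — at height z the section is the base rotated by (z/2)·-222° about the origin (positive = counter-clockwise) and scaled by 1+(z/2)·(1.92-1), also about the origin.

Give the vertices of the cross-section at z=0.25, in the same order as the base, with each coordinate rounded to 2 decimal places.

t = z/height = 0.25/2 = 0.125
s = 1 + (scale-1)·z/height = 1 + (1.92-1)·0.25/2 = 1.115000
θ = twist·z/height = -222°·0.25/2 = -27.7500° = -0.484329 rad
cos θ = 0.884988, sin θ = -0.465615 (intermediates below are computed at full precision and shown rounded to 5 d.p.)
v1: (-4,-2) → rotate → (-4.47118,0.09248) → ×s → (-4.98537,0.10312) → (-4.99,0.10)
v2: (0.5,-5) → rotate → (-1.88558,-4.65775) → ×s → (-2.10242,-5.19339) → (-2.10,-5.19)
v3: (4,-2.5) → rotate → (2.37591,-4.07493) → ×s → (2.64914,-4.54354) → (2.65,-4.54)
v4: (5,-1.5) → rotate → (3.72652,-3.65555) → ×s → (4.15507,-4.07594) → (4.16,-4.08)
v5: (5,1.5) → rotate → (5.12336,-1.00059) → ×s → (5.71255,-1.11566) → (5.71,-1.12)
v6: (3.5,3.5) → rotate → (4.72711,1.46781) → ×s → (5.27072,1.63660) → (5.27,1.64)
v7: (-1.5,4) → rotate → (0.53498,4.23837) → ×s → (0.59650,4.72579) → (0.60,4.73)
v8: (-4,2.5) → rotate → (-2.37591,4.07493) → ×s → (-2.64914,4.54354) → (-2.65,4.54)

Cross-section at z=0.25: (-4.99,0.10) (-2.10,-5.19) (2.65,-4.54) (4.16,-4.08) (5.71,-1.12) (5.27,1.64) (0.60,4.73) (-2.65,4.54)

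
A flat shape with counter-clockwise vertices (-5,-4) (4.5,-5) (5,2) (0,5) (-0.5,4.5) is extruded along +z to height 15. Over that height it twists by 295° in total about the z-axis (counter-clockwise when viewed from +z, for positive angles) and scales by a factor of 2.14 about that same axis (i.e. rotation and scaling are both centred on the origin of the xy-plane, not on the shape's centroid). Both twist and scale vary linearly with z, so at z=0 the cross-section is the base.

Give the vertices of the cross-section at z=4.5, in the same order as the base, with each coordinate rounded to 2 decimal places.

t = z/height = 4.5/15 = 0.3
s = 1 + (scale-1)·z/height = 1 + (2.14-1)·4.5/15 = 1.342000
θ = twist·z/height = 295°·4.5/15 = 88.5000° = 1.544616 rad
cos θ = 0.026177, sin θ = 0.999657 (intermediates below are computed at full precision and shown rounded to 5 d.p.)
v1: (-5,-4) → rotate → (3.86774,-5.10299) → ×s → (5.19051,-6.84822) → (5.19,-6.85)
v2: (4.5,-5) → rotate → (5.11608,4.36757) → ×s → (6.86578,5.86128) → (6.87,5.86)
v3: (5,2) → rotate → (-1.86843,5.05064) → ×s → (-2.50743,6.77796) → (-2.51,6.78)
v4: (0,5) → rotate → (-4.99829,0.13088) → ×s → (-6.70770,0.17565) → (-6.71,0.18)
v5: (-0.5,4.5) → rotate → (-4.51155,-0.38203) → ×s → (-6.05450,-0.51269) → (-6.05,-0.51)

Cross-section at z=4.5: (5.19,-6.85) (6.87,5.86) (-2.51,6.78) (-6.71,0.18) (-6.05,-0.51)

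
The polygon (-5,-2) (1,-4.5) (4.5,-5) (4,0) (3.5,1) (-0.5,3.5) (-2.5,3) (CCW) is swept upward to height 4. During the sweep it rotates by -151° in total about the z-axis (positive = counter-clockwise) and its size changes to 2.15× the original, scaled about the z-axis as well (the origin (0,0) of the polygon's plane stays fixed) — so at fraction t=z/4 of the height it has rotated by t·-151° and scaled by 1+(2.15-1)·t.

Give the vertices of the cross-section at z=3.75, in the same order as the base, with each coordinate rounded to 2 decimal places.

t = z/height = 3.75/4 = 0.9375
s = 1 + (scale-1)·z/height = 1 + (2.15-1)·3.75/4 = 2.078125
θ = twist·z/height = -151°·3.75/4 = -141.5625° = -2.470732 rad
cos θ = -0.783287, sin θ = -0.621661 (intermediates below are computed at full precision and shown rounded to 5 d.p.)
v1: (-5,-2) → rotate → (2.67311,4.67488) → ×s → (5.55506,9.71498) → (5.56,9.71)
v2: (1,-4.5) → rotate → (-3.58076,2.90313) → ×s → (-7.44127,6.03307) → (-7.44,6.03)
v3: (4.5,-5) → rotate → (-6.63309,1.11896) → ×s → (-13.78440,2.32534) → (-13.78,2.33)
v4: (4,0) → rotate → (-3.13315,-2.48664) → ×s → (-6.51107,-5.16755) → (-6.51,-5.17)
v5: (3.5,1) → rotate → (-2.11984,-2.95910) → ×s → (-4.40530,-6.14938) → (-4.41,-6.15)
v6: (-0.5,3.5) → rotate → (2.56746,-2.43067) → ×s → (5.33549,-5.05124) → (5.34,-5.05)
v7: (-2.5,3) → rotate → (3.82320,-0.79571) → ×s → (7.94508,-1.65358) → (7.95,-1.65)

Cross-section at z=3.75: (5.56,9.71) (-7.44,6.03) (-13.78,2.33) (-6.51,-5.17) (-4.41,-6.15) (5.34,-5.05) (7.95,-1.65)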